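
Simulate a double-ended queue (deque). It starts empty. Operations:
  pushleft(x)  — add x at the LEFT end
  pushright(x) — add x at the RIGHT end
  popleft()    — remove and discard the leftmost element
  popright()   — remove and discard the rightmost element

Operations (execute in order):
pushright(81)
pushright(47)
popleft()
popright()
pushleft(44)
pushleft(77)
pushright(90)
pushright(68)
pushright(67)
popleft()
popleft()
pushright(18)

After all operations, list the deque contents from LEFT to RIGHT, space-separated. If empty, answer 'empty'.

pushright(81): [81]
pushright(47): [81, 47]
popleft(): [47]
popright(): []
pushleft(44): [44]
pushleft(77): [77, 44]
pushright(90): [77, 44, 90]
pushright(68): [77, 44, 90, 68]
pushright(67): [77, 44, 90, 68, 67]
popleft(): [44, 90, 68, 67]
popleft(): [90, 68, 67]
pushright(18): [90, 68, 67, 18]

Answer: 90 68 67 18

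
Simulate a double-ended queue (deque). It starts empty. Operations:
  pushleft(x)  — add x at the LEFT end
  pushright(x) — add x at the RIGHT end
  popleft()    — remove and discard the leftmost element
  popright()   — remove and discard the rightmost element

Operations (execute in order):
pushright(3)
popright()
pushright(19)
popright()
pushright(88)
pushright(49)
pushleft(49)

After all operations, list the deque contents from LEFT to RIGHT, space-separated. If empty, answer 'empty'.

Answer: 49 88 49

Derivation:
pushright(3): [3]
popright(): []
pushright(19): [19]
popright(): []
pushright(88): [88]
pushright(49): [88, 49]
pushleft(49): [49, 88, 49]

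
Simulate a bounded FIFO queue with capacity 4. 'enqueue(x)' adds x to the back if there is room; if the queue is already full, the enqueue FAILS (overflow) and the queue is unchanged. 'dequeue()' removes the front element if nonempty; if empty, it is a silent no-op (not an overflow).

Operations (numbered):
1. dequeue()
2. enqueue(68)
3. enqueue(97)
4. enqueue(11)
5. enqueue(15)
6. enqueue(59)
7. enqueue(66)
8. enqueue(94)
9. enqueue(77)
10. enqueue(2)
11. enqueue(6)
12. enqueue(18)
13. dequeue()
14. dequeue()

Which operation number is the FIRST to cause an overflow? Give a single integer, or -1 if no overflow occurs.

1. dequeue(): empty, no-op, size=0
2. enqueue(68): size=1
3. enqueue(97): size=2
4. enqueue(11): size=3
5. enqueue(15): size=4
6. enqueue(59): size=4=cap → OVERFLOW (fail)
7. enqueue(66): size=4=cap → OVERFLOW (fail)
8. enqueue(94): size=4=cap → OVERFLOW (fail)
9. enqueue(77): size=4=cap → OVERFLOW (fail)
10. enqueue(2): size=4=cap → OVERFLOW (fail)
11. enqueue(6): size=4=cap → OVERFLOW (fail)
12. enqueue(18): size=4=cap → OVERFLOW (fail)
13. dequeue(): size=3
14. dequeue(): size=2

Answer: 6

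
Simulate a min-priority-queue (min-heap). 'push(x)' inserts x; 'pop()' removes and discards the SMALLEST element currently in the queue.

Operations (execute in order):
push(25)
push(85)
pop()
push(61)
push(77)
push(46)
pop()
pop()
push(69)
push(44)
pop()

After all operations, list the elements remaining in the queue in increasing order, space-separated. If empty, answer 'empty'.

push(25): heap contents = [25]
push(85): heap contents = [25, 85]
pop() → 25: heap contents = [85]
push(61): heap contents = [61, 85]
push(77): heap contents = [61, 77, 85]
push(46): heap contents = [46, 61, 77, 85]
pop() → 46: heap contents = [61, 77, 85]
pop() → 61: heap contents = [77, 85]
push(69): heap contents = [69, 77, 85]
push(44): heap contents = [44, 69, 77, 85]
pop() → 44: heap contents = [69, 77, 85]

Answer: 69 77 85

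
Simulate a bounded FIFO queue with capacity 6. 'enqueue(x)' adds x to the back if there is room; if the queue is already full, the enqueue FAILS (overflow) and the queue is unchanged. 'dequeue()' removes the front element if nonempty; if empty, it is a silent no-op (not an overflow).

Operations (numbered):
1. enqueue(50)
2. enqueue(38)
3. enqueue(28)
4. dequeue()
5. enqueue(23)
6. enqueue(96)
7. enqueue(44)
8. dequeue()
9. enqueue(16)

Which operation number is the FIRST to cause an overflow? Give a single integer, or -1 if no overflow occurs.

Answer: -1

Derivation:
1. enqueue(50): size=1
2. enqueue(38): size=2
3. enqueue(28): size=3
4. dequeue(): size=2
5. enqueue(23): size=3
6. enqueue(96): size=4
7. enqueue(44): size=5
8. dequeue(): size=4
9. enqueue(16): size=5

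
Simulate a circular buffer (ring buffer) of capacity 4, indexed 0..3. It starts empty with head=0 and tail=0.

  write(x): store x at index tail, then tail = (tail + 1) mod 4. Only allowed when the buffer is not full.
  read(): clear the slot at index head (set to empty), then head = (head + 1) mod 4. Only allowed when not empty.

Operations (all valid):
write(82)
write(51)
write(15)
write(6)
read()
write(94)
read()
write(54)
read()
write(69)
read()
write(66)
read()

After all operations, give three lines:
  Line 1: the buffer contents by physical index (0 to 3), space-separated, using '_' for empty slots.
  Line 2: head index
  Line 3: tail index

write(82): buf=[82 _ _ _], head=0, tail=1, size=1
write(51): buf=[82 51 _ _], head=0, tail=2, size=2
write(15): buf=[82 51 15 _], head=0, tail=3, size=3
write(6): buf=[82 51 15 6], head=0, tail=0, size=4
read(): buf=[_ 51 15 6], head=1, tail=0, size=3
write(94): buf=[94 51 15 6], head=1, tail=1, size=4
read(): buf=[94 _ 15 6], head=2, tail=1, size=3
write(54): buf=[94 54 15 6], head=2, tail=2, size=4
read(): buf=[94 54 _ 6], head=3, tail=2, size=3
write(69): buf=[94 54 69 6], head=3, tail=3, size=4
read(): buf=[94 54 69 _], head=0, tail=3, size=3
write(66): buf=[94 54 69 66], head=0, tail=0, size=4
read(): buf=[_ 54 69 66], head=1, tail=0, size=3

Answer: _ 54 69 66
1
0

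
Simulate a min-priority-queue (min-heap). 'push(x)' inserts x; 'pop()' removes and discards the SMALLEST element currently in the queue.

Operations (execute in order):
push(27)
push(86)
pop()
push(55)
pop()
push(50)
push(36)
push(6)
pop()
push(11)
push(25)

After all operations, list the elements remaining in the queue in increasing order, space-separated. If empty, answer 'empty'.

push(27): heap contents = [27]
push(86): heap contents = [27, 86]
pop() → 27: heap contents = [86]
push(55): heap contents = [55, 86]
pop() → 55: heap contents = [86]
push(50): heap contents = [50, 86]
push(36): heap contents = [36, 50, 86]
push(6): heap contents = [6, 36, 50, 86]
pop() → 6: heap contents = [36, 50, 86]
push(11): heap contents = [11, 36, 50, 86]
push(25): heap contents = [11, 25, 36, 50, 86]

Answer: 11 25 36 50 86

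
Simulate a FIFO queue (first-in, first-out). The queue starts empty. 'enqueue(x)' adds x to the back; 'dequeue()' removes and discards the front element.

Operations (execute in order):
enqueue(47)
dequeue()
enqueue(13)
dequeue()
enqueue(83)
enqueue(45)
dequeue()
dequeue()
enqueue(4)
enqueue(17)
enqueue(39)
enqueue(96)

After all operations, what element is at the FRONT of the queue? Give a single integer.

enqueue(47): queue = [47]
dequeue(): queue = []
enqueue(13): queue = [13]
dequeue(): queue = []
enqueue(83): queue = [83]
enqueue(45): queue = [83, 45]
dequeue(): queue = [45]
dequeue(): queue = []
enqueue(4): queue = [4]
enqueue(17): queue = [4, 17]
enqueue(39): queue = [4, 17, 39]
enqueue(96): queue = [4, 17, 39, 96]

Answer: 4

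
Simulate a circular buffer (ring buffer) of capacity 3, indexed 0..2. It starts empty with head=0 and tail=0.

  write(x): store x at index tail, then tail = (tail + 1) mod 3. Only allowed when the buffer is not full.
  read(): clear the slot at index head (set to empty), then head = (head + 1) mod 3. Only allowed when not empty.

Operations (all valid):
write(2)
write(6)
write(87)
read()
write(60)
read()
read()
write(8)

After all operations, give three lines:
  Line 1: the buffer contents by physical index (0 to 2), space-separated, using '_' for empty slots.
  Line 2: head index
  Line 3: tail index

write(2): buf=[2 _ _], head=0, tail=1, size=1
write(6): buf=[2 6 _], head=0, tail=2, size=2
write(87): buf=[2 6 87], head=0, tail=0, size=3
read(): buf=[_ 6 87], head=1, tail=0, size=2
write(60): buf=[60 6 87], head=1, tail=1, size=3
read(): buf=[60 _ 87], head=2, tail=1, size=2
read(): buf=[60 _ _], head=0, tail=1, size=1
write(8): buf=[60 8 _], head=0, tail=2, size=2

Answer: 60 8 _
0
2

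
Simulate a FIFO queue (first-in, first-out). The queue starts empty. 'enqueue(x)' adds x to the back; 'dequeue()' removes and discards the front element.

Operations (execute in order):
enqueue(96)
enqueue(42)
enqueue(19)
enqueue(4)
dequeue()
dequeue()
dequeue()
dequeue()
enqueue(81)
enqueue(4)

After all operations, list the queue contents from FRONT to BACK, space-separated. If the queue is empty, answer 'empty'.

enqueue(96): [96]
enqueue(42): [96, 42]
enqueue(19): [96, 42, 19]
enqueue(4): [96, 42, 19, 4]
dequeue(): [42, 19, 4]
dequeue(): [19, 4]
dequeue(): [4]
dequeue(): []
enqueue(81): [81]
enqueue(4): [81, 4]

Answer: 81 4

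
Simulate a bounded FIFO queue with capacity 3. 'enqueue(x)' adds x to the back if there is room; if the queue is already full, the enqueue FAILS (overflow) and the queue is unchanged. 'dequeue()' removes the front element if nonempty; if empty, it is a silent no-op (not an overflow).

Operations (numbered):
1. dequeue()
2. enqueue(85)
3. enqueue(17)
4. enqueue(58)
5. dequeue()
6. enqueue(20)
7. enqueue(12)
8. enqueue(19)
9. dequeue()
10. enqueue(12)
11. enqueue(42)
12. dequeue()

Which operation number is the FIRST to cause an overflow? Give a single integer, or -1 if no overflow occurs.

1. dequeue(): empty, no-op, size=0
2. enqueue(85): size=1
3. enqueue(17): size=2
4. enqueue(58): size=3
5. dequeue(): size=2
6. enqueue(20): size=3
7. enqueue(12): size=3=cap → OVERFLOW (fail)
8. enqueue(19): size=3=cap → OVERFLOW (fail)
9. dequeue(): size=2
10. enqueue(12): size=3
11. enqueue(42): size=3=cap → OVERFLOW (fail)
12. dequeue(): size=2

Answer: 7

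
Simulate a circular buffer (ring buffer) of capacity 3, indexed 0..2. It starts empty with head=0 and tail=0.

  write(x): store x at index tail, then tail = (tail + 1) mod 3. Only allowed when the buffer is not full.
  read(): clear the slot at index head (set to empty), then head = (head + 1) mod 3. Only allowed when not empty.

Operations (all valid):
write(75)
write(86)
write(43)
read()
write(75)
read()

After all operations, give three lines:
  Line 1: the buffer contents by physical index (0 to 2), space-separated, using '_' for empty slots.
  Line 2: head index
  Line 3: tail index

write(75): buf=[75 _ _], head=0, tail=1, size=1
write(86): buf=[75 86 _], head=0, tail=2, size=2
write(43): buf=[75 86 43], head=0, tail=0, size=3
read(): buf=[_ 86 43], head=1, tail=0, size=2
write(75): buf=[75 86 43], head=1, tail=1, size=3
read(): buf=[75 _ 43], head=2, tail=1, size=2

Answer: 75 _ 43
2
1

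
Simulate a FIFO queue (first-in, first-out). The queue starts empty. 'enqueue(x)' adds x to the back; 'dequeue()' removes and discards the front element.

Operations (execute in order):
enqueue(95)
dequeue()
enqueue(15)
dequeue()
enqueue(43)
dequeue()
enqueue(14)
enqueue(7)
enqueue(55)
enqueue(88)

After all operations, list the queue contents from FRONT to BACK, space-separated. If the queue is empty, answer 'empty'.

Answer: 14 7 55 88

Derivation:
enqueue(95): [95]
dequeue(): []
enqueue(15): [15]
dequeue(): []
enqueue(43): [43]
dequeue(): []
enqueue(14): [14]
enqueue(7): [14, 7]
enqueue(55): [14, 7, 55]
enqueue(88): [14, 7, 55, 88]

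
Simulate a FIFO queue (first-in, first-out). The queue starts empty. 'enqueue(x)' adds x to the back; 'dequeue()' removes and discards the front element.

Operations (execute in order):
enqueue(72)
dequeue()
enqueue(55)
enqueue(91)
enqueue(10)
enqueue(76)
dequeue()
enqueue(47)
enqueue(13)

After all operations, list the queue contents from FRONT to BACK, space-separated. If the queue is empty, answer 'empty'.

Answer: 91 10 76 47 13

Derivation:
enqueue(72): [72]
dequeue(): []
enqueue(55): [55]
enqueue(91): [55, 91]
enqueue(10): [55, 91, 10]
enqueue(76): [55, 91, 10, 76]
dequeue(): [91, 10, 76]
enqueue(47): [91, 10, 76, 47]
enqueue(13): [91, 10, 76, 47, 13]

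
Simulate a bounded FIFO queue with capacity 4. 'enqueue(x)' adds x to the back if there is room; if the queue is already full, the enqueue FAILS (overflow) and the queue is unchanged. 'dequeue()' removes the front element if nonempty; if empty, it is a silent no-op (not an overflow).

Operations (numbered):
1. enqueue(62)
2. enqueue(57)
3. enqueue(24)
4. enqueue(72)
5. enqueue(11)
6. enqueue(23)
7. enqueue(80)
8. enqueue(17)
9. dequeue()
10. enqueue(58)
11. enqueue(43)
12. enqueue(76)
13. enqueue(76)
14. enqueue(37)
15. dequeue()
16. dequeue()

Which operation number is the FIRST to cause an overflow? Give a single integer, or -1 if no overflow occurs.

1. enqueue(62): size=1
2. enqueue(57): size=2
3. enqueue(24): size=3
4. enqueue(72): size=4
5. enqueue(11): size=4=cap → OVERFLOW (fail)
6. enqueue(23): size=4=cap → OVERFLOW (fail)
7. enqueue(80): size=4=cap → OVERFLOW (fail)
8. enqueue(17): size=4=cap → OVERFLOW (fail)
9. dequeue(): size=3
10. enqueue(58): size=4
11. enqueue(43): size=4=cap → OVERFLOW (fail)
12. enqueue(76): size=4=cap → OVERFLOW (fail)
13. enqueue(76): size=4=cap → OVERFLOW (fail)
14. enqueue(37): size=4=cap → OVERFLOW (fail)
15. dequeue(): size=3
16. dequeue(): size=2

Answer: 5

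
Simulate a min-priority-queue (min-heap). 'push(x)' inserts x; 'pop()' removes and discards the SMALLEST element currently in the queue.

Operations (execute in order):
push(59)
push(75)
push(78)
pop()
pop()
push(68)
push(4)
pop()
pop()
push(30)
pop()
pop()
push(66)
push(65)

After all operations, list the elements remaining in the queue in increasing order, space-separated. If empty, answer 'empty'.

push(59): heap contents = [59]
push(75): heap contents = [59, 75]
push(78): heap contents = [59, 75, 78]
pop() → 59: heap contents = [75, 78]
pop() → 75: heap contents = [78]
push(68): heap contents = [68, 78]
push(4): heap contents = [4, 68, 78]
pop() → 4: heap contents = [68, 78]
pop() → 68: heap contents = [78]
push(30): heap contents = [30, 78]
pop() → 30: heap contents = [78]
pop() → 78: heap contents = []
push(66): heap contents = [66]
push(65): heap contents = [65, 66]

Answer: 65 66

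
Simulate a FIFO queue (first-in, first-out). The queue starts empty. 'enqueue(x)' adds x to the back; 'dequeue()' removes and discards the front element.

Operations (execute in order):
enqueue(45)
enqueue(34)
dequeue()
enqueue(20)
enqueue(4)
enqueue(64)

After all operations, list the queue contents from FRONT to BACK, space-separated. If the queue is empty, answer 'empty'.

Answer: 34 20 4 64

Derivation:
enqueue(45): [45]
enqueue(34): [45, 34]
dequeue(): [34]
enqueue(20): [34, 20]
enqueue(4): [34, 20, 4]
enqueue(64): [34, 20, 4, 64]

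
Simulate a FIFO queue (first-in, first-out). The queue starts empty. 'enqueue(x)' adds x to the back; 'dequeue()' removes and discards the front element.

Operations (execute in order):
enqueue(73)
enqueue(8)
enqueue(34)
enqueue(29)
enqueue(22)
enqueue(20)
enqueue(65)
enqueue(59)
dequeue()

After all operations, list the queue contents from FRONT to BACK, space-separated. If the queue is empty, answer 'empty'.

Answer: 8 34 29 22 20 65 59

Derivation:
enqueue(73): [73]
enqueue(8): [73, 8]
enqueue(34): [73, 8, 34]
enqueue(29): [73, 8, 34, 29]
enqueue(22): [73, 8, 34, 29, 22]
enqueue(20): [73, 8, 34, 29, 22, 20]
enqueue(65): [73, 8, 34, 29, 22, 20, 65]
enqueue(59): [73, 8, 34, 29, 22, 20, 65, 59]
dequeue(): [8, 34, 29, 22, 20, 65, 59]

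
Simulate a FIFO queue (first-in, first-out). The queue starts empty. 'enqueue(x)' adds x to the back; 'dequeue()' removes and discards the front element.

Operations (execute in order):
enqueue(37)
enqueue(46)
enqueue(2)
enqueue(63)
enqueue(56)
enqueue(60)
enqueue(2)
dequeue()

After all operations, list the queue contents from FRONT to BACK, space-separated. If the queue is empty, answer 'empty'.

Answer: 46 2 63 56 60 2

Derivation:
enqueue(37): [37]
enqueue(46): [37, 46]
enqueue(2): [37, 46, 2]
enqueue(63): [37, 46, 2, 63]
enqueue(56): [37, 46, 2, 63, 56]
enqueue(60): [37, 46, 2, 63, 56, 60]
enqueue(2): [37, 46, 2, 63, 56, 60, 2]
dequeue(): [46, 2, 63, 56, 60, 2]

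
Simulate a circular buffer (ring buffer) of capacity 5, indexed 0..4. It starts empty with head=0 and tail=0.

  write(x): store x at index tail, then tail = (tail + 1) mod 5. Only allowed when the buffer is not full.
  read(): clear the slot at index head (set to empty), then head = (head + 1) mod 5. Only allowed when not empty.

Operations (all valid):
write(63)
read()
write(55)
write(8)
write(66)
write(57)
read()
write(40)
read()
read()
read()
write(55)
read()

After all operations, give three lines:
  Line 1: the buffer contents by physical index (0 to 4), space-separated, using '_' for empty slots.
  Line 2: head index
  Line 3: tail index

Answer: _ 55 _ _ _
1
2

Derivation:
write(63): buf=[63 _ _ _ _], head=0, tail=1, size=1
read(): buf=[_ _ _ _ _], head=1, tail=1, size=0
write(55): buf=[_ 55 _ _ _], head=1, tail=2, size=1
write(8): buf=[_ 55 8 _ _], head=1, tail=3, size=2
write(66): buf=[_ 55 8 66 _], head=1, tail=4, size=3
write(57): buf=[_ 55 8 66 57], head=1, tail=0, size=4
read(): buf=[_ _ 8 66 57], head=2, tail=0, size=3
write(40): buf=[40 _ 8 66 57], head=2, tail=1, size=4
read(): buf=[40 _ _ 66 57], head=3, tail=1, size=3
read(): buf=[40 _ _ _ 57], head=4, tail=1, size=2
read(): buf=[40 _ _ _ _], head=0, tail=1, size=1
write(55): buf=[40 55 _ _ _], head=0, tail=2, size=2
read(): buf=[_ 55 _ _ _], head=1, tail=2, size=1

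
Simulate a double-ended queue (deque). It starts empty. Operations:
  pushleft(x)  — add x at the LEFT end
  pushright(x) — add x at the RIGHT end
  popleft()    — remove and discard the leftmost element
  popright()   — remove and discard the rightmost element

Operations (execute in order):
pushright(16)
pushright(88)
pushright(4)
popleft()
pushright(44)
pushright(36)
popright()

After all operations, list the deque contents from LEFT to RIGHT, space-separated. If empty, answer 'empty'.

Answer: 88 4 44

Derivation:
pushright(16): [16]
pushright(88): [16, 88]
pushright(4): [16, 88, 4]
popleft(): [88, 4]
pushright(44): [88, 4, 44]
pushright(36): [88, 4, 44, 36]
popright(): [88, 4, 44]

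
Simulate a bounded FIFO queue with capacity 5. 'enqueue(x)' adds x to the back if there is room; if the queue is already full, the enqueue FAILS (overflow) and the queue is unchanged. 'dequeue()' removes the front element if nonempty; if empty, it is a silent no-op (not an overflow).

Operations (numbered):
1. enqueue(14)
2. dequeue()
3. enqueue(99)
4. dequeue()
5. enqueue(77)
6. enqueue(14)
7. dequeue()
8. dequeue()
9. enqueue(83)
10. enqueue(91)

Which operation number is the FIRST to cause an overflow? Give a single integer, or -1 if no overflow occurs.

1. enqueue(14): size=1
2. dequeue(): size=0
3. enqueue(99): size=1
4. dequeue(): size=0
5. enqueue(77): size=1
6. enqueue(14): size=2
7. dequeue(): size=1
8. dequeue(): size=0
9. enqueue(83): size=1
10. enqueue(91): size=2

Answer: -1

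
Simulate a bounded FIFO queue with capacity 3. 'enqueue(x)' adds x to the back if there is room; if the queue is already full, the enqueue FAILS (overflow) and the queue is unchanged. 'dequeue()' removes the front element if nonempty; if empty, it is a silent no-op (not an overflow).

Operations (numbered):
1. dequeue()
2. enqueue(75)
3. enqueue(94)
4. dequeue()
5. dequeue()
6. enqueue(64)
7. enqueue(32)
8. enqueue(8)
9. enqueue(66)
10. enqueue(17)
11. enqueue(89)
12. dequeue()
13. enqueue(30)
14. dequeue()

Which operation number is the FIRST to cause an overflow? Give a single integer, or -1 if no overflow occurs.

Answer: 9

Derivation:
1. dequeue(): empty, no-op, size=0
2. enqueue(75): size=1
3. enqueue(94): size=2
4. dequeue(): size=1
5. dequeue(): size=0
6. enqueue(64): size=1
7. enqueue(32): size=2
8. enqueue(8): size=3
9. enqueue(66): size=3=cap → OVERFLOW (fail)
10. enqueue(17): size=3=cap → OVERFLOW (fail)
11. enqueue(89): size=3=cap → OVERFLOW (fail)
12. dequeue(): size=2
13. enqueue(30): size=3
14. dequeue(): size=2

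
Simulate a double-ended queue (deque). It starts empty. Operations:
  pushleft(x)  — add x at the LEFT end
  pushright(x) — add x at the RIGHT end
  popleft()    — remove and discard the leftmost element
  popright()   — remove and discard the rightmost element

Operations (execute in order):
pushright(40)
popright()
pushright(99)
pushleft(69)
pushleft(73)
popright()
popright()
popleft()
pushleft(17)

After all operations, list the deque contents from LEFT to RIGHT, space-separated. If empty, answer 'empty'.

pushright(40): [40]
popright(): []
pushright(99): [99]
pushleft(69): [69, 99]
pushleft(73): [73, 69, 99]
popright(): [73, 69]
popright(): [73]
popleft(): []
pushleft(17): [17]

Answer: 17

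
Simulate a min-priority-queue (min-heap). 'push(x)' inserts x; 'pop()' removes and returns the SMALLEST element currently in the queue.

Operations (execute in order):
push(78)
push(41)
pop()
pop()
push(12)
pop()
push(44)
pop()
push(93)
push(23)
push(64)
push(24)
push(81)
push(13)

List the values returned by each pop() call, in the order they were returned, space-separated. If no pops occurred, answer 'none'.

push(78): heap contents = [78]
push(41): heap contents = [41, 78]
pop() → 41: heap contents = [78]
pop() → 78: heap contents = []
push(12): heap contents = [12]
pop() → 12: heap contents = []
push(44): heap contents = [44]
pop() → 44: heap contents = []
push(93): heap contents = [93]
push(23): heap contents = [23, 93]
push(64): heap contents = [23, 64, 93]
push(24): heap contents = [23, 24, 64, 93]
push(81): heap contents = [23, 24, 64, 81, 93]
push(13): heap contents = [13, 23, 24, 64, 81, 93]

Answer: 41 78 12 44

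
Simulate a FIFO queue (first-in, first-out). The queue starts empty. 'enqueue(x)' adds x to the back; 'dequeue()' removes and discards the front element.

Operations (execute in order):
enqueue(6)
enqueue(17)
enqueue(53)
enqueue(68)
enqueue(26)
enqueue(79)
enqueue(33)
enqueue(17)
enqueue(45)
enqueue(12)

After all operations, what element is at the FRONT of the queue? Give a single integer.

Answer: 6

Derivation:
enqueue(6): queue = [6]
enqueue(17): queue = [6, 17]
enqueue(53): queue = [6, 17, 53]
enqueue(68): queue = [6, 17, 53, 68]
enqueue(26): queue = [6, 17, 53, 68, 26]
enqueue(79): queue = [6, 17, 53, 68, 26, 79]
enqueue(33): queue = [6, 17, 53, 68, 26, 79, 33]
enqueue(17): queue = [6, 17, 53, 68, 26, 79, 33, 17]
enqueue(45): queue = [6, 17, 53, 68, 26, 79, 33, 17, 45]
enqueue(12): queue = [6, 17, 53, 68, 26, 79, 33, 17, 45, 12]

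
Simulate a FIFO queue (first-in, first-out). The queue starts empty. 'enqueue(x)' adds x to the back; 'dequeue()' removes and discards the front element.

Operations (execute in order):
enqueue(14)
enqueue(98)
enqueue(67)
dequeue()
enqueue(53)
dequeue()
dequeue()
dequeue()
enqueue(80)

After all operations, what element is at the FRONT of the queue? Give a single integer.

Answer: 80

Derivation:
enqueue(14): queue = [14]
enqueue(98): queue = [14, 98]
enqueue(67): queue = [14, 98, 67]
dequeue(): queue = [98, 67]
enqueue(53): queue = [98, 67, 53]
dequeue(): queue = [67, 53]
dequeue(): queue = [53]
dequeue(): queue = []
enqueue(80): queue = [80]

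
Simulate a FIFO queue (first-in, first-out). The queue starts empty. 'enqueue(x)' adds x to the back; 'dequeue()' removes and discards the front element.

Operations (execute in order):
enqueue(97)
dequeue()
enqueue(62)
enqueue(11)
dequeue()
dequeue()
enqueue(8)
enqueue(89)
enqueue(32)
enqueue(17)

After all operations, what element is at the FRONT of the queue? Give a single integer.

Answer: 8

Derivation:
enqueue(97): queue = [97]
dequeue(): queue = []
enqueue(62): queue = [62]
enqueue(11): queue = [62, 11]
dequeue(): queue = [11]
dequeue(): queue = []
enqueue(8): queue = [8]
enqueue(89): queue = [8, 89]
enqueue(32): queue = [8, 89, 32]
enqueue(17): queue = [8, 89, 32, 17]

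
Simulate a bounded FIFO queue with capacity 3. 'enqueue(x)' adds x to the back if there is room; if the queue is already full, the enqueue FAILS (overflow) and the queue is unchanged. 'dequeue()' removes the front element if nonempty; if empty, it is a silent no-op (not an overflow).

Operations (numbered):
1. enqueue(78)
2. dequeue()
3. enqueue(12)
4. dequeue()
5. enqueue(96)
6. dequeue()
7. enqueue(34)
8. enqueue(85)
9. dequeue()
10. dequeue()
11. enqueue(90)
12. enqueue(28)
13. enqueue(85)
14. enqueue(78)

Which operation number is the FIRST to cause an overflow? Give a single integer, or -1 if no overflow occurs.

Answer: 14

Derivation:
1. enqueue(78): size=1
2. dequeue(): size=0
3. enqueue(12): size=1
4. dequeue(): size=0
5. enqueue(96): size=1
6. dequeue(): size=0
7. enqueue(34): size=1
8. enqueue(85): size=2
9. dequeue(): size=1
10. dequeue(): size=0
11. enqueue(90): size=1
12. enqueue(28): size=2
13. enqueue(85): size=3
14. enqueue(78): size=3=cap → OVERFLOW (fail)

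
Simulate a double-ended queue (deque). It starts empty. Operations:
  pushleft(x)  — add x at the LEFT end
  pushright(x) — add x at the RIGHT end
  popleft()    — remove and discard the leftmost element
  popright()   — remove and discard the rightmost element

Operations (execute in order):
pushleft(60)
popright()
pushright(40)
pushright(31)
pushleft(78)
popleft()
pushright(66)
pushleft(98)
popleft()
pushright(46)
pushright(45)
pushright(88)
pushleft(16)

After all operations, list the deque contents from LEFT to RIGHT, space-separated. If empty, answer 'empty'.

pushleft(60): [60]
popright(): []
pushright(40): [40]
pushright(31): [40, 31]
pushleft(78): [78, 40, 31]
popleft(): [40, 31]
pushright(66): [40, 31, 66]
pushleft(98): [98, 40, 31, 66]
popleft(): [40, 31, 66]
pushright(46): [40, 31, 66, 46]
pushright(45): [40, 31, 66, 46, 45]
pushright(88): [40, 31, 66, 46, 45, 88]
pushleft(16): [16, 40, 31, 66, 46, 45, 88]

Answer: 16 40 31 66 46 45 88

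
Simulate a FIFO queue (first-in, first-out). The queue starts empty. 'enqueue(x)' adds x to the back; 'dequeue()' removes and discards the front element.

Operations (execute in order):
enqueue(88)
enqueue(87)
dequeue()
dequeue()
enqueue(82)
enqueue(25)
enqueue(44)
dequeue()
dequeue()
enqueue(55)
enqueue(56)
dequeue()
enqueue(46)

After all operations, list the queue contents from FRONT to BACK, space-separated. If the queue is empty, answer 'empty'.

Answer: 55 56 46

Derivation:
enqueue(88): [88]
enqueue(87): [88, 87]
dequeue(): [87]
dequeue(): []
enqueue(82): [82]
enqueue(25): [82, 25]
enqueue(44): [82, 25, 44]
dequeue(): [25, 44]
dequeue(): [44]
enqueue(55): [44, 55]
enqueue(56): [44, 55, 56]
dequeue(): [55, 56]
enqueue(46): [55, 56, 46]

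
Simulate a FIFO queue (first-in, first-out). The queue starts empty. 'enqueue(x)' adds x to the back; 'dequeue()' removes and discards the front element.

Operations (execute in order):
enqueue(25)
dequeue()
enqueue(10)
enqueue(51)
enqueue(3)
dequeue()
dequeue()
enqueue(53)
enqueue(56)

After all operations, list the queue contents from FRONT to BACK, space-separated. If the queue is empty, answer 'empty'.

Answer: 3 53 56

Derivation:
enqueue(25): [25]
dequeue(): []
enqueue(10): [10]
enqueue(51): [10, 51]
enqueue(3): [10, 51, 3]
dequeue(): [51, 3]
dequeue(): [3]
enqueue(53): [3, 53]
enqueue(56): [3, 53, 56]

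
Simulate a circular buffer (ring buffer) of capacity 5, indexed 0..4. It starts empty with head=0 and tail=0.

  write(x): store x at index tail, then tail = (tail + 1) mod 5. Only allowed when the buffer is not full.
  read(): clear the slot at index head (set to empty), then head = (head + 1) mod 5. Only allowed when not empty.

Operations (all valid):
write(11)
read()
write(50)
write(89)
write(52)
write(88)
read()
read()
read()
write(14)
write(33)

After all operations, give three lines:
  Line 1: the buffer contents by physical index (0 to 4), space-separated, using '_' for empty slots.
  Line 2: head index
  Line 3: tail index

Answer: 14 33 _ _ 88
4
2

Derivation:
write(11): buf=[11 _ _ _ _], head=0, tail=1, size=1
read(): buf=[_ _ _ _ _], head=1, tail=1, size=0
write(50): buf=[_ 50 _ _ _], head=1, tail=2, size=1
write(89): buf=[_ 50 89 _ _], head=1, tail=3, size=2
write(52): buf=[_ 50 89 52 _], head=1, tail=4, size=3
write(88): buf=[_ 50 89 52 88], head=1, tail=0, size=4
read(): buf=[_ _ 89 52 88], head=2, tail=0, size=3
read(): buf=[_ _ _ 52 88], head=3, tail=0, size=2
read(): buf=[_ _ _ _ 88], head=4, tail=0, size=1
write(14): buf=[14 _ _ _ 88], head=4, tail=1, size=2
write(33): buf=[14 33 _ _ 88], head=4, tail=2, size=3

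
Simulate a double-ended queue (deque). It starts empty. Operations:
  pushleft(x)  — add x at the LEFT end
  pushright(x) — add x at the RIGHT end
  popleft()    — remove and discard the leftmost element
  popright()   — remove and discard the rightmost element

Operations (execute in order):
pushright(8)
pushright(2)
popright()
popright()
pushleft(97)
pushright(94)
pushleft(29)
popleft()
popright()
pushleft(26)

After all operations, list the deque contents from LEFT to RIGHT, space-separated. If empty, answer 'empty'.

Answer: 26 97

Derivation:
pushright(8): [8]
pushright(2): [8, 2]
popright(): [8]
popright(): []
pushleft(97): [97]
pushright(94): [97, 94]
pushleft(29): [29, 97, 94]
popleft(): [97, 94]
popright(): [97]
pushleft(26): [26, 97]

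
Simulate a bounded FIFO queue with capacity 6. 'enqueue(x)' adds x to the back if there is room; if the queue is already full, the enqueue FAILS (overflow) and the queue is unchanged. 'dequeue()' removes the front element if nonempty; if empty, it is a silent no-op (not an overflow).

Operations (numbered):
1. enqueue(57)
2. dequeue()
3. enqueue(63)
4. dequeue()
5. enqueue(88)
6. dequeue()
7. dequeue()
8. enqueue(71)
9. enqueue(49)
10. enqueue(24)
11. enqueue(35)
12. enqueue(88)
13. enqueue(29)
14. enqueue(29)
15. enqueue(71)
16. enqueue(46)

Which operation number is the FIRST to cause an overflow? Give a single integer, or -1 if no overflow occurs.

Answer: 14

Derivation:
1. enqueue(57): size=1
2. dequeue(): size=0
3. enqueue(63): size=1
4. dequeue(): size=0
5. enqueue(88): size=1
6. dequeue(): size=0
7. dequeue(): empty, no-op, size=0
8. enqueue(71): size=1
9. enqueue(49): size=2
10. enqueue(24): size=3
11. enqueue(35): size=4
12. enqueue(88): size=5
13. enqueue(29): size=6
14. enqueue(29): size=6=cap → OVERFLOW (fail)
15. enqueue(71): size=6=cap → OVERFLOW (fail)
16. enqueue(46): size=6=cap → OVERFLOW (fail)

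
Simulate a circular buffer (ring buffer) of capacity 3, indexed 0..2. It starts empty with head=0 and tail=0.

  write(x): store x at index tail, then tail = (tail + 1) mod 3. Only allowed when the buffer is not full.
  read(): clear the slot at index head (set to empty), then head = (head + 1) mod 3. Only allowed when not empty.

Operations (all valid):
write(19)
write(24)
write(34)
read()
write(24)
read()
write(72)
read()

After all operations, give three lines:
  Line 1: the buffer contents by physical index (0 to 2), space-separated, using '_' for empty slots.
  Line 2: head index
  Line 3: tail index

write(19): buf=[19 _ _], head=0, tail=1, size=1
write(24): buf=[19 24 _], head=0, tail=2, size=2
write(34): buf=[19 24 34], head=0, tail=0, size=3
read(): buf=[_ 24 34], head=1, tail=0, size=2
write(24): buf=[24 24 34], head=1, tail=1, size=3
read(): buf=[24 _ 34], head=2, tail=1, size=2
write(72): buf=[24 72 34], head=2, tail=2, size=3
read(): buf=[24 72 _], head=0, tail=2, size=2

Answer: 24 72 _
0
2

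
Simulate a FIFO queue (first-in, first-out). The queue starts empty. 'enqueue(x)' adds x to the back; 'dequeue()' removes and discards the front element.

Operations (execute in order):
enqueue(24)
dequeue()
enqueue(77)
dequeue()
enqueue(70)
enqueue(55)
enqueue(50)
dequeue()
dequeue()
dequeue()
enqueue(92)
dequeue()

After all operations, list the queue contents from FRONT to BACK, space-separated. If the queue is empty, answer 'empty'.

Answer: empty

Derivation:
enqueue(24): [24]
dequeue(): []
enqueue(77): [77]
dequeue(): []
enqueue(70): [70]
enqueue(55): [70, 55]
enqueue(50): [70, 55, 50]
dequeue(): [55, 50]
dequeue(): [50]
dequeue(): []
enqueue(92): [92]
dequeue(): []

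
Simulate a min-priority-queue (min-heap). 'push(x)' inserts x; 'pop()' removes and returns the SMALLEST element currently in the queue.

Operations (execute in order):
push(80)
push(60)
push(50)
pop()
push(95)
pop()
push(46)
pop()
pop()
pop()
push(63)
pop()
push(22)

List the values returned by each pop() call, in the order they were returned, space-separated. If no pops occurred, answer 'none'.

push(80): heap contents = [80]
push(60): heap contents = [60, 80]
push(50): heap contents = [50, 60, 80]
pop() → 50: heap contents = [60, 80]
push(95): heap contents = [60, 80, 95]
pop() → 60: heap contents = [80, 95]
push(46): heap contents = [46, 80, 95]
pop() → 46: heap contents = [80, 95]
pop() → 80: heap contents = [95]
pop() → 95: heap contents = []
push(63): heap contents = [63]
pop() → 63: heap contents = []
push(22): heap contents = [22]

Answer: 50 60 46 80 95 63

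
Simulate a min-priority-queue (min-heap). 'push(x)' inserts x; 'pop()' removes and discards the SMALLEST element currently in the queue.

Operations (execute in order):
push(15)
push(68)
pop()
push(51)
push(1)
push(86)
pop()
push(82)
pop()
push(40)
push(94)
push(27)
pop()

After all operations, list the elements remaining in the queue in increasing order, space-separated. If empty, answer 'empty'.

Answer: 40 68 82 86 94

Derivation:
push(15): heap contents = [15]
push(68): heap contents = [15, 68]
pop() → 15: heap contents = [68]
push(51): heap contents = [51, 68]
push(1): heap contents = [1, 51, 68]
push(86): heap contents = [1, 51, 68, 86]
pop() → 1: heap contents = [51, 68, 86]
push(82): heap contents = [51, 68, 82, 86]
pop() → 51: heap contents = [68, 82, 86]
push(40): heap contents = [40, 68, 82, 86]
push(94): heap contents = [40, 68, 82, 86, 94]
push(27): heap contents = [27, 40, 68, 82, 86, 94]
pop() → 27: heap contents = [40, 68, 82, 86, 94]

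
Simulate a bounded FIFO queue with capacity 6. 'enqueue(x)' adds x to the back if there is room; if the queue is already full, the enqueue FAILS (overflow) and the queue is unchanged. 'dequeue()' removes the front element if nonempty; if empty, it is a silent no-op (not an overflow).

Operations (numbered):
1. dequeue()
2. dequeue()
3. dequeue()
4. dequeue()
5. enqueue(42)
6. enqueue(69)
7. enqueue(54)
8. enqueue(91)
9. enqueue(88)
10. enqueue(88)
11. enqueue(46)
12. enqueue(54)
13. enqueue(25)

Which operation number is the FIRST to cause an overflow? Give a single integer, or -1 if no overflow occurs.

Answer: 11

Derivation:
1. dequeue(): empty, no-op, size=0
2. dequeue(): empty, no-op, size=0
3. dequeue(): empty, no-op, size=0
4. dequeue(): empty, no-op, size=0
5. enqueue(42): size=1
6. enqueue(69): size=2
7. enqueue(54): size=3
8. enqueue(91): size=4
9. enqueue(88): size=5
10. enqueue(88): size=6
11. enqueue(46): size=6=cap → OVERFLOW (fail)
12. enqueue(54): size=6=cap → OVERFLOW (fail)
13. enqueue(25): size=6=cap → OVERFLOW (fail)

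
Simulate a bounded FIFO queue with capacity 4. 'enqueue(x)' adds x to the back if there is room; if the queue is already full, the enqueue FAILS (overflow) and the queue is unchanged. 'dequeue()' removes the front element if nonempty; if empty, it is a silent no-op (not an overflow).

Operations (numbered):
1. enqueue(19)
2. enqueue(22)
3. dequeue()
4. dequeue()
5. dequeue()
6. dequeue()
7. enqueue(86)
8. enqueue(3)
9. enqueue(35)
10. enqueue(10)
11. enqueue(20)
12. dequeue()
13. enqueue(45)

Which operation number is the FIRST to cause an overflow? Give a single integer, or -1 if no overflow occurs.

Answer: 11

Derivation:
1. enqueue(19): size=1
2. enqueue(22): size=2
3. dequeue(): size=1
4. dequeue(): size=0
5. dequeue(): empty, no-op, size=0
6. dequeue(): empty, no-op, size=0
7. enqueue(86): size=1
8. enqueue(3): size=2
9. enqueue(35): size=3
10. enqueue(10): size=4
11. enqueue(20): size=4=cap → OVERFLOW (fail)
12. dequeue(): size=3
13. enqueue(45): size=4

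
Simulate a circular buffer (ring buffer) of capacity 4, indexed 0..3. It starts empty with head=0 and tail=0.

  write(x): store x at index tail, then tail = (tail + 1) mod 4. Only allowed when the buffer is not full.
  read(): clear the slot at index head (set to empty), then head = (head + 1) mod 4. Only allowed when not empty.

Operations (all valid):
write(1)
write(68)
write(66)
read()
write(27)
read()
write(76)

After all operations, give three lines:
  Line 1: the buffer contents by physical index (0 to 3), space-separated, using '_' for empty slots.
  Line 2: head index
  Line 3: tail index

Answer: 76 _ 66 27
2
1

Derivation:
write(1): buf=[1 _ _ _], head=0, tail=1, size=1
write(68): buf=[1 68 _ _], head=0, tail=2, size=2
write(66): buf=[1 68 66 _], head=0, tail=3, size=3
read(): buf=[_ 68 66 _], head=1, tail=3, size=2
write(27): buf=[_ 68 66 27], head=1, tail=0, size=3
read(): buf=[_ _ 66 27], head=2, tail=0, size=2
write(76): buf=[76 _ 66 27], head=2, tail=1, size=3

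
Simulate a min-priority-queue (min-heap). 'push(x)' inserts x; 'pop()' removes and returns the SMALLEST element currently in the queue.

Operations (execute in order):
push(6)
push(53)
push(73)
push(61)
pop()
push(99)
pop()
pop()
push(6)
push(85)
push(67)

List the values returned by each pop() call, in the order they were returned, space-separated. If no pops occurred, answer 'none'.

push(6): heap contents = [6]
push(53): heap contents = [6, 53]
push(73): heap contents = [6, 53, 73]
push(61): heap contents = [6, 53, 61, 73]
pop() → 6: heap contents = [53, 61, 73]
push(99): heap contents = [53, 61, 73, 99]
pop() → 53: heap contents = [61, 73, 99]
pop() → 61: heap contents = [73, 99]
push(6): heap contents = [6, 73, 99]
push(85): heap contents = [6, 73, 85, 99]
push(67): heap contents = [6, 67, 73, 85, 99]

Answer: 6 53 61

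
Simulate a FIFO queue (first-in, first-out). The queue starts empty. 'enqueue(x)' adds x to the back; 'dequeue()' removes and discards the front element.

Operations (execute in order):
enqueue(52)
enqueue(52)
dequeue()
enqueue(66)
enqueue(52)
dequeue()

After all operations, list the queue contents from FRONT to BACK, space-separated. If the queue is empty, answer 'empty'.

enqueue(52): [52]
enqueue(52): [52, 52]
dequeue(): [52]
enqueue(66): [52, 66]
enqueue(52): [52, 66, 52]
dequeue(): [66, 52]

Answer: 66 52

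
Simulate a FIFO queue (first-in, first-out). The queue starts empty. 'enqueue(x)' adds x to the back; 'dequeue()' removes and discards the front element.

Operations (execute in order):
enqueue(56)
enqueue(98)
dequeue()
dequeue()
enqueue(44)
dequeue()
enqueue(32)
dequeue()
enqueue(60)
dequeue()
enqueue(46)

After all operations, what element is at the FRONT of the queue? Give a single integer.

Answer: 46

Derivation:
enqueue(56): queue = [56]
enqueue(98): queue = [56, 98]
dequeue(): queue = [98]
dequeue(): queue = []
enqueue(44): queue = [44]
dequeue(): queue = []
enqueue(32): queue = [32]
dequeue(): queue = []
enqueue(60): queue = [60]
dequeue(): queue = []
enqueue(46): queue = [46]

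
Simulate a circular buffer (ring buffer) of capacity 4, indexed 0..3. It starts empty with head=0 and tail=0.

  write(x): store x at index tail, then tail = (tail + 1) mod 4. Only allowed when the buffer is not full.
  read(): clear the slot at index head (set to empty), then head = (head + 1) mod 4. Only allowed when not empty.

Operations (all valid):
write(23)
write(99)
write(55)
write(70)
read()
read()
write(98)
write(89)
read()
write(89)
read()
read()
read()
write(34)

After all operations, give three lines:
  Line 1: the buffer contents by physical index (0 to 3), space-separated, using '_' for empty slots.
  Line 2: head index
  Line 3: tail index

Answer: _ _ 89 34
2
0

Derivation:
write(23): buf=[23 _ _ _], head=0, tail=1, size=1
write(99): buf=[23 99 _ _], head=0, tail=2, size=2
write(55): buf=[23 99 55 _], head=0, tail=3, size=3
write(70): buf=[23 99 55 70], head=0, tail=0, size=4
read(): buf=[_ 99 55 70], head=1, tail=0, size=3
read(): buf=[_ _ 55 70], head=2, tail=0, size=2
write(98): buf=[98 _ 55 70], head=2, tail=1, size=3
write(89): buf=[98 89 55 70], head=2, tail=2, size=4
read(): buf=[98 89 _ 70], head=3, tail=2, size=3
write(89): buf=[98 89 89 70], head=3, tail=3, size=4
read(): buf=[98 89 89 _], head=0, tail=3, size=3
read(): buf=[_ 89 89 _], head=1, tail=3, size=2
read(): buf=[_ _ 89 _], head=2, tail=3, size=1
write(34): buf=[_ _ 89 34], head=2, tail=0, size=2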